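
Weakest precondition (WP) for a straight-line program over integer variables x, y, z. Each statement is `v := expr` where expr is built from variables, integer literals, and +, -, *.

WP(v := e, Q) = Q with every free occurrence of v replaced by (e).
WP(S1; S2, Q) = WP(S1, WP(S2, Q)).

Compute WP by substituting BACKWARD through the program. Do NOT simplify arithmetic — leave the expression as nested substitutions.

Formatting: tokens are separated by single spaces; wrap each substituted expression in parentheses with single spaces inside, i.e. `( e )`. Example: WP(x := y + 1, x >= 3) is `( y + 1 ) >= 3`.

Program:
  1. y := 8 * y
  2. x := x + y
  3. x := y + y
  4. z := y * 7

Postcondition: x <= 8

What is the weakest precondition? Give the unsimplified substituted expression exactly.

Answer: ( ( 8 * y ) + ( 8 * y ) ) <= 8

Derivation:
post: x <= 8
stmt 4: z := y * 7  -- replace 0 occurrence(s) of z with (y * 7)
  => x <= 8
stmt 3: x := y + y  -- replace 1 occurrence(s) of x with (y + y)
  => ( y + y ) <= 8
stmt 2: x := x + y  -- replace 0 occurrence(s) of x with (x + y)
  => ( y + y ) <= 8
stmt 1: y := 8 * y  -- replace 2 occurrence(s) of y with (8 * y)
  => ( ( 8 * y ) + ( 8 * y ) ) <= 8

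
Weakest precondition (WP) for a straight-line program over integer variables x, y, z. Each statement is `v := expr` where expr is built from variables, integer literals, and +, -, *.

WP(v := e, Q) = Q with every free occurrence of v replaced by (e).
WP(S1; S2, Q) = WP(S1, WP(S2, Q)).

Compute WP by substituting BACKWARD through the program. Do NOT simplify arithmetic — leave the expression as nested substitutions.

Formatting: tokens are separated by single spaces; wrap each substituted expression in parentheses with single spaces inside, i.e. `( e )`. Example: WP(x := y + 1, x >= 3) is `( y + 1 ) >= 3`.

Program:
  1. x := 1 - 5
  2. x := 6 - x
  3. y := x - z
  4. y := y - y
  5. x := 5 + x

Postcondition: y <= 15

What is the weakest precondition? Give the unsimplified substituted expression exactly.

Answer: ( ( ( 6 - ( 1 - 5 ) ) - z ) - ( ( 6 - ( 1 - 5 ) ) - z ) ) <= 15

Derivation:
post: y <= 15
stmt 5: x := 5 + x  -- replace 0 occurrence(s) of x with (5 + x)
  => y <= 15
stmt 4: y := y - y  -- replace 1 occurrence(s) of y with (y - y)
  => ( y - y ) <= 15
stmt 3: y := x - z  -- replace 2 occurrence(s) of y with (x - z)
  => ( ( x - z ) - ( x - z ) ) <= 15
stmt 2: x := 6 - x  -- replace 2 occurrence(s) of x with (6 - x)
  => ( ( ( 6 - x ) - z ) - ( ( 6 - x ) - z ) ) <= 15
stmt 1: x := 1 - 5  -- replace 2 occurrence(s) of x with (1 - 5)
  => ( ( ( 6 - ( 1 - 5 ) ) - z ) - ( ( 6 - ( 1 - 5 ) ) - z ) ) <= 15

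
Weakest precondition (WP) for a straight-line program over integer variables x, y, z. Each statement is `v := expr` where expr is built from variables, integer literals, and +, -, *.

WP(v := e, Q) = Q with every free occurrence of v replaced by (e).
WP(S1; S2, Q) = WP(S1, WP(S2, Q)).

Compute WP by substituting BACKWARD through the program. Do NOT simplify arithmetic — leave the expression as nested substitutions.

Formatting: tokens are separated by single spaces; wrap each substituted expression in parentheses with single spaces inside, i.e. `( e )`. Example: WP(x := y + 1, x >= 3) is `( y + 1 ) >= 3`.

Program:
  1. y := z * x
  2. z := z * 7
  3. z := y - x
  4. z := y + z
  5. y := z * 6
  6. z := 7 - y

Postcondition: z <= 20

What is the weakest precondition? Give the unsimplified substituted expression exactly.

post: z <= 20
stmt 6: z := 7 - y  -- replace 1 occurrence(s) of z with (7 - y)
  => ( 7 - y ) <= 20
stmt 5: y := z * 6  -- replace 1 occurrence(s) of y with (z * 6)
  => ( 7 - ( z * 6 ) ) <= 20
stmt 4: z := y + z  -- replace 1 occurrence(s) of z with (y + z)
  => ( 7 - ( ( y + z ) * 6 ) ) <= 20
stmt 3: z := y - x  -- replace 1 occurrence(s) of z with (y - x)
  => ( 7 - ( ( y + ( y - x ) ) * 6 ) ) <= 20
stmt 2: z := z * 7  -- replace 0 occurrence(s) of z with (z * 7)
  => ( 7 - ( ( y + ( y - x ) ) * 6 ) ) <= 20
stmt 1: y := z * x  -- replace 2 occurrence(s) of y with (z * x)
  => ( 7 - ( ( ( z * x ) + ( ( z * x ) - x ) ) * 6 ) ) <= 20

Answer: ( 7 - ( ( ( z * x ) + ( ( z * x ) - x ) ) * 6 ) ) <= 20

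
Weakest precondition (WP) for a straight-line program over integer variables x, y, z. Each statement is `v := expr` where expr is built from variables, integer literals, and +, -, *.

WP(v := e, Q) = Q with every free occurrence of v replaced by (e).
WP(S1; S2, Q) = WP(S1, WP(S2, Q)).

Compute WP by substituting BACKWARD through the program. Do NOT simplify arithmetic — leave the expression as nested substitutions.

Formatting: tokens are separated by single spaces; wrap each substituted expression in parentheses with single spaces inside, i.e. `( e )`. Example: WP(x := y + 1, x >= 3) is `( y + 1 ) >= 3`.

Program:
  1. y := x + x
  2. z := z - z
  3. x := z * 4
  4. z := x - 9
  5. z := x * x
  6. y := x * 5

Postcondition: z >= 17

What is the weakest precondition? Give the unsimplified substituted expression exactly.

post: z >= 17
stmt 6: y := x * 5  -- replace 0 occurrence(s) of y with (x * 5)
  => z >= 17
stmt 5: z := x * x  -- replace 1 occurrence(s) of z with (x * x)
  => ( x * x ) >= 17
stmt 4: z := x - 9  -- replace 0 occurrence(s) of z with (x - 9)
  => ( x * x ) >= 17
stmt 3: x := z * 4  -- replace 2 occurrence(s) of x with (z * 4)
  => ( ( z * 4 ) * ( z * 4 ) ) >= 17
stmt 2: z := z - z  -- replace 2 occurrence(s) of z with (z - z)
  => ( ( ( z - z ) * 4 ) * ( ( z - z ) * 4 ) ) >= 17
stmt 1: y := x + x  -- replace 0 occurrence(s) of y with (x + x)
  => ( ( ( z - z ) * 4 ) * ( ( z - z ) * 4 ) ) >= 17

Answer: ( ( ( z - z ) * 4 ) * ( ( z - z ) * 4 ) ) >= 17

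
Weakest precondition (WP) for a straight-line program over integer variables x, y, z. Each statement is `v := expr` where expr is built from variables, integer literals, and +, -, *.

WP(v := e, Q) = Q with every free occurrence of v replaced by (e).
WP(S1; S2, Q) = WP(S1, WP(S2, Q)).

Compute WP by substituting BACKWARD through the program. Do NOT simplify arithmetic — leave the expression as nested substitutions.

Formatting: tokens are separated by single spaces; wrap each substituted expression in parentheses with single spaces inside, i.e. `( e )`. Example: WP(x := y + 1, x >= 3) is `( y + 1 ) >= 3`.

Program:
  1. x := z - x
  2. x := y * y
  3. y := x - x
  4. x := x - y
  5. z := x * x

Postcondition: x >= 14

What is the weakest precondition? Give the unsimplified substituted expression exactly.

Answer: ( ( y * y ) - ( ( y * y ) - ( y * y ) ) ) >= 14

Derivation:
post: x >= 14
stmt 5: z := x * x  -- replace 0 occurrence(s) of z with (x * x)
  => x >= 14
stmt 4: x := x - y  -- replace 1 occurrence(s) of x with (x - y)
  => ( x - y ) >= 14
stmt 3: y := x - x  -- replace 1 occurrence(s) of y with (x - x)
  => ( x - ( x - x ) ) >= 14
stmt 2: x := y * y  -- replace 3 occurrence(s) of x with (y * y)
  => ( ( y * y ) - ( ( y * y ) - ( y * y ) ) ) >= 14
stmt 1: x := z - x  -- replace 0 occurrence(s) of x with (z - x)
  => ( ( y * y ) - ( ( y * y ) - ( y * y ) ) ) >= 14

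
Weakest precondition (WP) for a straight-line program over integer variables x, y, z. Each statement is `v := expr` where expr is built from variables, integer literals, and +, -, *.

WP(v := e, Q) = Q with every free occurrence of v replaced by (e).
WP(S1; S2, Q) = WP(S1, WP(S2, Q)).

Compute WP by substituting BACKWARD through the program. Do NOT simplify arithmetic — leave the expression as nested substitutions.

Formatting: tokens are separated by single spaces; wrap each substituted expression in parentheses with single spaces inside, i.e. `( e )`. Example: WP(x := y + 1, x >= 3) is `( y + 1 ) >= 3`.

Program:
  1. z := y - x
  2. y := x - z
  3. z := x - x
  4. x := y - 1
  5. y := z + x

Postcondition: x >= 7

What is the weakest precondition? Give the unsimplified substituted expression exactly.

post: x >= 7
stmt 5: y := z + x  -- replace 0 occurrence(s) of y with (z + x)
  => x >= 7
stmt 4: x := y - 1  -- replace 1 occurrence(s) of x with (y - 1)
  => ( y - 1 ) >= 7
stmt 3: z := x - x  -- replace 0 occurrence(s) of z with (x - x)
  => ( y - 1 ) >= 7
stmt 2: y := x - z  -- replace 1 occurrence(s) of y with (x - z)
  => ( ( x - z ) - 1 ) >= 7
stmt 1: z := y - x  -- replace 1 occurrence(s) of z with (y - x)
  => ( ( x - ( y - x ) ) - 1 ) >= 7

Answer: ( ( x - ( y - x ) ) - 1 ) >= 7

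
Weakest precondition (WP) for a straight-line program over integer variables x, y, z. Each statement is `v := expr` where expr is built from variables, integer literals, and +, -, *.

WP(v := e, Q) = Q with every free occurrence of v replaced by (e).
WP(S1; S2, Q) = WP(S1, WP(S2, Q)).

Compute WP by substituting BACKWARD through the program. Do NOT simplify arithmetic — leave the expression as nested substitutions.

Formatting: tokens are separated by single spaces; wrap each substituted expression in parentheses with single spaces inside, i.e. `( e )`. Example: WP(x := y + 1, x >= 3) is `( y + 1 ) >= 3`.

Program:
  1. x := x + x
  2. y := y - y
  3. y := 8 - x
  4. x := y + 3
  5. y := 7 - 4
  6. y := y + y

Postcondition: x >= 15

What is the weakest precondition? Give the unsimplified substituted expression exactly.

post: x >= 15
stmt 6: y := y + y  -- replace 0 occurrence(s) of y with (y + y)
  => x >= 15
stmt 5: y := 7 - 4  -- replace 0 occurrence(s) of y with (7 - 4)
  => x >= 15
stmt 4: x := y + 3  -- replace 1 occurrence(s) of x with (y + 3)
  => ( y + 3 ) >= 15
stmt 3: y := 8 - x  -- replace 1 occurrence(s) of y with (8 - x)
  => ( ( 8 - x ) + 3 ) >= 15
stmt 2: y := y - y  -- replace 0 occurrence(s) of y with (y - y)
  => ( ( 8 - x ) + 3 ) >= 15
stmt 1: x := x + x  -- replace 1 occurrence(s) of x with (x + x)
  => ( ( 8 - ( x + x ) ) + 3 ) >= 15

Answer: ( ( 8 - ( x + x ) ) + 3 ) >= 15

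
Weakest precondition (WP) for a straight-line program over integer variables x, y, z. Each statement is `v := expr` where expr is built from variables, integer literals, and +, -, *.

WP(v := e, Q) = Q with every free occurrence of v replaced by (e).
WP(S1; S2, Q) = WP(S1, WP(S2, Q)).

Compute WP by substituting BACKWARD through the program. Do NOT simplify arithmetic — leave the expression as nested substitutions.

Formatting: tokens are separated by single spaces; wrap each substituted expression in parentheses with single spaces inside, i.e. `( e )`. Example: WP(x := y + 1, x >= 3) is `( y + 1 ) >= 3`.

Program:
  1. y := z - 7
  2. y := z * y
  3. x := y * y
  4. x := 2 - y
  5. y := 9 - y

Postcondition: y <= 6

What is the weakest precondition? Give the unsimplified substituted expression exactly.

post: y <= 6
stmt 5: y := 9 - y  -- replace 1 occurrence(s) of y with (9 - y)
  => ( 9 - y ) <= 6
stmt 4: x := 2 - y  -- replace 0 occurrence(s) of x with (2 - y)
  => ( 9 - y ) <= 6
stmt 3: x := y * y  -- replace 0 occurrence(s) of x with (y * y)
  => ( 9 - y ) <= 6
stmt 2: y := z * y  -- replace 1 occurrence(s) of y with (z * y)
  => ( 9 - ( z * y ) ) <= 6
stmt 1: y := z - 7  -- replace 1 occurrence(s) of y with (z - 7)
  => ( 9 - ( z * ( z - 7 ) ) ) <= 6

Answer: ( 9 - ( z * ( z - 7 ) ) ) <= 6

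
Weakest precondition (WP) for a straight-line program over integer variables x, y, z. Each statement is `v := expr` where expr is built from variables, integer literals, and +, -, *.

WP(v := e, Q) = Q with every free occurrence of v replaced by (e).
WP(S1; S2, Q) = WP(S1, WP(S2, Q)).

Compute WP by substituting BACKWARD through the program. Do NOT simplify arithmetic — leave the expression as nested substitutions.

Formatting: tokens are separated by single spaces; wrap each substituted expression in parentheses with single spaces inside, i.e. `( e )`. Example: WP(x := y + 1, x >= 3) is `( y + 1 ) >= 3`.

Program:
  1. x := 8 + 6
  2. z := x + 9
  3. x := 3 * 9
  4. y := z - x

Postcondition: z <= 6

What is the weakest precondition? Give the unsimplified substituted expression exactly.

Answer: ( ( 8 + 6 ) + 9 ) <= 6

Derivation:
post: z <= 6
stmt 4: y := z - x  -- replace 0 occurrence(s) of y with (z - x)
  => z <= 6
stmt 3: x := 3 * 9  -- replace 0 occurrence(s) of x with (3 * 9)
  => z <= 6
stmt 2: z := x + 9  -- replace 1 occurrence(s) of z with (x + 9)
  => ( x + 9 ) <= 6
stmt 1: x := 8 + 6  -- replace 1 occurrence(s) of x with (8 + 6)
  => ( ( 8 + 6 ) + 9 ) <= 6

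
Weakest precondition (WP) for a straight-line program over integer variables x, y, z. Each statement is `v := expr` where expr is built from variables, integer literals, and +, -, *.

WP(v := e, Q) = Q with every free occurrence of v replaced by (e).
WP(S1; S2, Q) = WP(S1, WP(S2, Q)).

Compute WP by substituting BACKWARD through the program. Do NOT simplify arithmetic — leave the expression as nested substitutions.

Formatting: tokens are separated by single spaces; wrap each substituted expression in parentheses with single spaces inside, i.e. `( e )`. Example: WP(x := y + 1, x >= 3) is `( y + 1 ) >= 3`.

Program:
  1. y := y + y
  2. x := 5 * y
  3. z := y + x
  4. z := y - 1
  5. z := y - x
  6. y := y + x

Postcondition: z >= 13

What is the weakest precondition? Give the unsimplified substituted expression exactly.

Answer: ( ( y + y ) - ( 5 * ( y + y ) ) ) >= 13

Derivation:
post: z >= 13
stmt 6: y := y + x  -- replace 0 occurrence(s) of y with (y + x)
  => z >= 13
stmt 5: z := y - x  -- replace 1 occurrence(s) of z with (y - x)
  => ( y - x ) >= 13
stmt 4: z := y - 1  -- replace 0 occurrence(s) of z with (y - 1)
  => ( y - x ) >= 13
stmt 3: z := y + x  -- replace 0 occurrence(s) of z with (y + x)
  => ( y - x ) >= 13
stmt 2: x := 5 * y  -- replace 1 occurrence(s) of x with (5 * y)
  => ( y - ( 5 * y ) ) >= 13
stmt 1: y := y + y  -- replace 2 occurrence(s) of y with (y + y)
  => ( ( y + y ) - ( 5 * ( y + y ) ) ) >= 13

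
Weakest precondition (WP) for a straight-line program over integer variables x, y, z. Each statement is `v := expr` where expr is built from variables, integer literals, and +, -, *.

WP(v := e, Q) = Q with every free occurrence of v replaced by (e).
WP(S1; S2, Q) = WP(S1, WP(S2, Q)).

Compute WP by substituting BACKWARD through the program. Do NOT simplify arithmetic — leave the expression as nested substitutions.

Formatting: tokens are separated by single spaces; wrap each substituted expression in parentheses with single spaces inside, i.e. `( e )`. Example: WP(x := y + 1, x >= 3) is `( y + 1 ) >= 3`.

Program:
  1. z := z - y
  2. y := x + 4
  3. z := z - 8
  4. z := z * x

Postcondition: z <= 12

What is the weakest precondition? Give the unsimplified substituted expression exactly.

Answer: ( ( ( z - y ) - 8 ) * x ) <= 12

Derivation:
post: z <= 12
stmt 4: z := z * x  -- replace 1 occurrence(s) of z with (z * x)
  => ( z * x ) <= 12
stmt 3: z := z - 8  -- replace 1 occurrence(s) of z with (z - 8)
  => ( ( z - 8 ) * x ) <= 12
stmt 2: y := x + 4  -- replace 0 occurrence(s) of y with (x + 4)
  => ( ( z - 8 ) * x ) <= 12
stmt 1: z := z - y  -- replace 1 occurrence(s) of z with (z - y)
  => ( ( ( z - y ) - 8 ) * x ) <= 12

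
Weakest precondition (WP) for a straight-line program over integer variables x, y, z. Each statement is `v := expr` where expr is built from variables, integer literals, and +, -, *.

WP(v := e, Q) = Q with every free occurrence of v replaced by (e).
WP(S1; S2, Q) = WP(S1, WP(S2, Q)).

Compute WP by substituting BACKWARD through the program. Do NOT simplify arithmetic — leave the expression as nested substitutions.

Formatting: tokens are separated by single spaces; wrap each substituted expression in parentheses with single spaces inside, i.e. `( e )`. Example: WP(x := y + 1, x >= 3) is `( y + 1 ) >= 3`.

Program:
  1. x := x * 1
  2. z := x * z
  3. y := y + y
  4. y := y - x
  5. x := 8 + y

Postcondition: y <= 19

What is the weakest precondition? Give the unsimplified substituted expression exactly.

Answer: ( ( y + y ) - ( x * 1 ) ) <= 19

Derivation:
post: y <= 19
stmt 5: x := 8 + y  -- replace 0 occurrence(s) of x with (8 + y)
  => y <= 19
stmt 4: y := y - x  -- replace 1 occurrence(s) of y with (y - x)
  => ( y - x ) <= 19
stmt 3: y := y + y  -- replace 1 occurrence(s) of y with (y + y)
  => ( ( y + y ) - x ) <= 19
stmt 2: z := x * z  -- replace 0 occurrence(s) of z with (x * z)
  => ( ( y + y ) - x ) <= 19
stmt 1: x := x * 1  -- replace 1 occurrence(s) of x with (x * 1)
  => ( ( y + y ) - ( x * 1 ) ) <= 19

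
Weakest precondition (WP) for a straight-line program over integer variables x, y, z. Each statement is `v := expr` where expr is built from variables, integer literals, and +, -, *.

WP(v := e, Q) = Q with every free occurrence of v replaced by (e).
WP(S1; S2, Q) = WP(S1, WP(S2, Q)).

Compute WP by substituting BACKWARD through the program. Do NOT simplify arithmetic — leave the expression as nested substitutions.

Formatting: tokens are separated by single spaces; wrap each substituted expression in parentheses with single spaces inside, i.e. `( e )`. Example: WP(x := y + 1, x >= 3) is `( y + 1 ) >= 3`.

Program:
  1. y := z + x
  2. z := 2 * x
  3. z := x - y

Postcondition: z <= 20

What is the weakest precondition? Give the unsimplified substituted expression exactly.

Answer: ( x - ( z + x ) ) <= 20

Derivation:
post: z <= 20
stmt 3: z := x - y  -- replace 1 occurrence(s) of z with (x - y)
  => ( x - y ) <= 20
stmt 2: z := 2 * x  -- replace 0 occurrence(s) of z with (2 * x)
  => ( x - y ) <= 20
stmt 1: y := z + x  -- replace 1 occurrence(s) of y with (z + x)
  => ( x - ( z + x ) ) <= 20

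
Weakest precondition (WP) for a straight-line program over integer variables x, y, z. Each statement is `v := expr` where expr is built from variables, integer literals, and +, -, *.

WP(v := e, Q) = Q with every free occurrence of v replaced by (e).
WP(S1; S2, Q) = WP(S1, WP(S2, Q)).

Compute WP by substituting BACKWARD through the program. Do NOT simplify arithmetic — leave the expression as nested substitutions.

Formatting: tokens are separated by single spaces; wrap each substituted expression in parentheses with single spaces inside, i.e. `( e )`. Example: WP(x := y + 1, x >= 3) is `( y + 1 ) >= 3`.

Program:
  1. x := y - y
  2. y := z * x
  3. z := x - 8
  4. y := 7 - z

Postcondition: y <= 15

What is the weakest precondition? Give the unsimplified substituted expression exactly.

post: y <= 15
stmt 4: y := 7 - z  -- replace 1 occurrence(s) of y with (7 - z)
  => ( 7 - z ) <= 15
stmt 3: z := x - 8  -- replace 1 occurrence(s) of z with (x - 8)
  => ( 7 - ( x - 8 ) ) <= 15
stmt 2: y := z * x  -- replace 0 occurrence(s) of y with (z * x)
  => ( 7 - ( x - 8 ) ) <= 15
stmt 1: x := y - y  -- replace 1 occurrence(s) of x with (y - y)
  => ( 7 - ( ( y - y ) - 8 ) ) <= 15

Answer: ( 7 - ( ( y - y ) - 8 ) ) <= 15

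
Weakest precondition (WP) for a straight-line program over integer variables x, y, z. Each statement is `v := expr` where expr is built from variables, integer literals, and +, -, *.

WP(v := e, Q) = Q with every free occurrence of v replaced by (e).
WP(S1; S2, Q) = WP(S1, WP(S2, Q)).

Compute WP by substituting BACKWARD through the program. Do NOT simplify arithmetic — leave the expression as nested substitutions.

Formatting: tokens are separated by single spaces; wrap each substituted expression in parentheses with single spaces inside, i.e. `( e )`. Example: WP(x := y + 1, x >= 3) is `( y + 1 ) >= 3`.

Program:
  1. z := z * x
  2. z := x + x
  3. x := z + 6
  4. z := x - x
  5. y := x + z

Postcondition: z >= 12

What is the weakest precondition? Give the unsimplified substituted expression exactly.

post: z >= 12
stmt 5: y := x + z  -- replace 0 occurrence(s) of y with (x + z)
  => z >= 12
stmt 4: z := x - x  -- replace 1 occurrence(s) of z with (x - x)
  => ( x - x ) >= 12
stmt 3: x := z + 6  -- replace 2 occurrence(s) of x with (z + 6)
  => ( ( z + 6 ) - ( z + 6 ) ) >= 12
stmt 2: z := x + x  -- replace 2 occurrence(s) of z with (x + x)
  => ( ( ( x + x ) + 6 ) - ( ( x + x ) + 6 ) ) >= 12
stmt 1: z := z * x  -- replace 0 occurrence(s) of z with (z * x)
  => ( ( ( x + x ) + 6 ) - ( ( x + x ) + 6 ) ) >= 12

Answer: ( ( ( x + x ) + 6 ) - ( ( x + x ) + 6 ) ) >= 12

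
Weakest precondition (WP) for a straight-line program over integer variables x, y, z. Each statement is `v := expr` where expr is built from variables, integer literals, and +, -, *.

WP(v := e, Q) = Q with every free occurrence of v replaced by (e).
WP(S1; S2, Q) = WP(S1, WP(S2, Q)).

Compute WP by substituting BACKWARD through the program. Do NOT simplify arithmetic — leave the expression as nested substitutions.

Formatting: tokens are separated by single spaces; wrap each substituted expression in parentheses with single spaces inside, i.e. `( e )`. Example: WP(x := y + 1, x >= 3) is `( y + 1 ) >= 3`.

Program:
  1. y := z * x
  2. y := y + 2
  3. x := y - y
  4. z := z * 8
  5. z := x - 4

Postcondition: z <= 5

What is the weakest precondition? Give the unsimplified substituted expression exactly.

Answer: ( ( ( ( z * x ) + 2 ) - ( ( z * x ) + 2 ) ) - 4 ) <= 5

Derivation:
post: z <= 5
stmt 5: z := x - 4  -- replace 1 occurrence(s) of z with (x - 4)
  => ( x - 4 ) <= 5
stmt 4: z := z * 8  -- replace 0 occurrence(s) of z with (z * 8)
  => ( x - 4 ) <= 5
stmt 3: x := y - y  -- replace 1 occurrence(s) of x with (y - y)
  => ( ( y - y ) - 4 ) <= 5
stmt 2: y := y + 2  -- replace 2 occurrence(s) of y with (y + 2)
  => ( ( ( y + 2 ) - ( y + 2 ) ) - 4 ) <= 5
stmt 1: y := z * x  -- replace 2 occurrence(s) of y with (z * x)
  => ( ( ( ( z * x ) + 2 ) - ( ( z * x ) + 2 ) ) - 4 ) <= 5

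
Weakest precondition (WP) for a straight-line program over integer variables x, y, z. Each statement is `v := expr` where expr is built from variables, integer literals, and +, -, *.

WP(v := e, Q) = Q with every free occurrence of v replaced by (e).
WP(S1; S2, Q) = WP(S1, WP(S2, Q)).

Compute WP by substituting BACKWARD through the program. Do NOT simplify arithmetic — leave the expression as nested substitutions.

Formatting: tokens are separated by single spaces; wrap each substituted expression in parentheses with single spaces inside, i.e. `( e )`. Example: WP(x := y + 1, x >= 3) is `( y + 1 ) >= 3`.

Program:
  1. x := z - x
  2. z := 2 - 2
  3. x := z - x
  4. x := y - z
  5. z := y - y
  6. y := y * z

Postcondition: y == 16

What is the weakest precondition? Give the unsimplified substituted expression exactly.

Answer: ( y * ( y - y ) ) == 16

Derivation:
post: y == 16
stmt 6: y := y * z  -- replace 1 occurrence(s) of y with (y * z)
  => ( y * z ) == 16
stmt 5: z := y - y  -- replace 1 occurrence(s) of z with (y - y)
  => ( y * ( y - y ) ) == 16
stmt 4: x := y - z  -- replace 0 occurrence(s) of x with (y - z)
  => ( y * ( y - y ) ) == 16
stmt 3: x := z - x  -- replace 0 occurrence(s) of x with (z - x)
  => ( y * ( y - y ) ) == 16
stmt 2: z := 2 - 2  -- replace 0 occurrence(s) of z with (2 - 2)
  => ( y * ( y - y ) ) == 16
stmt 1: x := z - x  -- replace 0 occurrence(s) of x with (z - x)
  => ( y * ( y - y ) ) == 16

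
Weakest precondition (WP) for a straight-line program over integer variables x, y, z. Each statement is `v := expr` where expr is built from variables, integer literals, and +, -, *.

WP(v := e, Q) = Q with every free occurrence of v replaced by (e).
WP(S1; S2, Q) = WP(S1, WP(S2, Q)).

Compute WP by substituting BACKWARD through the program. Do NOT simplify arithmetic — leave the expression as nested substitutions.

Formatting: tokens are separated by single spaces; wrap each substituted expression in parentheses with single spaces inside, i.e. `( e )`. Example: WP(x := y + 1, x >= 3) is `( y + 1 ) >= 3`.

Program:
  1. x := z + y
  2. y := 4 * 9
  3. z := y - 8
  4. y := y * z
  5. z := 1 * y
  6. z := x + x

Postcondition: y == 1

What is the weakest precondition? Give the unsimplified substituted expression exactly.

Answer: ( ( 4 * 9 ) * ( ( 4 * 9 ) - 8 ) ) == 1

Derivation:
post: y == 1
stmt 6: z := x + x  -- replace 0 occurrence(s) of z with (x + x)
  => y == 1
stmt 5: z := 1 * y  -- replace 0 occurrence(s) of z with (1 * y)
  => y == 1
stmt 4: y := y * z  -- replace 1 occurrence(s) of y with (y * z)
  => ( y * z ) == 1
stmt 3: z := y - 8  -- replace 1 occurrence(s) of z with (y - 8)
  => ( y * ( y - 8 ) ) == 1
stmt 2: y := 4 * 9  -- replace 2 occurrence(s) of y with (4 * 9)
  => ( ( 4 * 9 ) * ( ( 4 * 9 ) - 8 ) ) == 1
stmt 1: x := z + y  -- replace 0 occurrence(s) of x with (z + y)
  => ( ( 4 * 9 ) * ( ( 4 * 9 ) - 8 ) ) == 1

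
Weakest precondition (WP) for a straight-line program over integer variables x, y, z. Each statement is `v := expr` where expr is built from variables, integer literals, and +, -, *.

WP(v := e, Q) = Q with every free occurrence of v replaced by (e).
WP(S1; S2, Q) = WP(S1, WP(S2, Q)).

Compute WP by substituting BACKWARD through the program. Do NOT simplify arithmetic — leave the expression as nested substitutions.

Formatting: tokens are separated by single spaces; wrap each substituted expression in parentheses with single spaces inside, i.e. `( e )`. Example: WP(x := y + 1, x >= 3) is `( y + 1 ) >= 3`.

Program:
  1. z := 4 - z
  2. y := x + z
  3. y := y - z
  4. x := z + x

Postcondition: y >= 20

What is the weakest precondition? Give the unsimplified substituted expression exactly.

Answer: ( ( x + ( 4 - z ) ) - ( 4 - z ) ) >= 20

Derivation:
post: y >= 20
stmt 4: x := z + x  -- replace 0 occurrence(s) of x with (z + x)
  => y >= 20
stmt 3: y := y - z  -- replace 1 occurrence(s) of y with (y - z)
  => ( y - z ) >= 20
stmt 2: y := x + z  -- replace 1 occurrence(s) of y with (x + z)
  => ( ( x + z ) - z ) >= 20
stmt 1: z := 4 - z  -- replace 2 occurrence(s) of z with (4 - z)
  => ( ( x + ( 4 - z ) ) - ( 4 - z ) ) >= 20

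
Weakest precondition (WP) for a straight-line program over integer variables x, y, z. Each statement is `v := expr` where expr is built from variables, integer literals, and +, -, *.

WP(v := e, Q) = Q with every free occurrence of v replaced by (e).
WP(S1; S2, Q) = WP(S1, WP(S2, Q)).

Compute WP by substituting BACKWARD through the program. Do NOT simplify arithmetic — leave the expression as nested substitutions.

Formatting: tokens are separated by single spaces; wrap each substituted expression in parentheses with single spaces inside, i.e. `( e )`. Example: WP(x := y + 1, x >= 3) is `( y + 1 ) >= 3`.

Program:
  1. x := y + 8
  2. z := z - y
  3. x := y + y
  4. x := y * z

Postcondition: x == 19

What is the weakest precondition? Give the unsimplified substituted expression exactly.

post: x == 19
stmt 4: x := y * z  -- replace 1 occurrence(s) of x with (y * z)
  => ( y * z ) == 19
stmt 3: x := y + y  -- replace 0 occurrence(s) of x with (y + y)
  => ( y * z ) == 19
stmt 2: z := z - y  -- replace 1 occurrence(s) of z with (z - y)
  => ( y * ( z - y ) ) == 19
stmt 1: x := y + 8  -- replace 0 occurrence(s) of x with (y + 8)
  => ( y * ( z - y ) ) == 19

Answer: ( y * ( z - y ) ) == 19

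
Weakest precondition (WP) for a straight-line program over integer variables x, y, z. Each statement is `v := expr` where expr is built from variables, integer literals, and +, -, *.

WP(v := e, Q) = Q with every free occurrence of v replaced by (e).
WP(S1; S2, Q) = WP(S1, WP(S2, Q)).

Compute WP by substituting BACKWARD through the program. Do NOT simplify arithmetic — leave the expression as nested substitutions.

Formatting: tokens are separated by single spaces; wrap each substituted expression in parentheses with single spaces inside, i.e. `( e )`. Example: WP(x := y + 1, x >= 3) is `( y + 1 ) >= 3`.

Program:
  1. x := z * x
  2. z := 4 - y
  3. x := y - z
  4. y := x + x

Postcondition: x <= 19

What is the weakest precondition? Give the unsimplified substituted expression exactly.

post: x <= 19
stmt 4: y := x + x  -- replace 0 occurrence(s) of y with (x + x)
  => x <= 19
stmt 3: x := y - z  -- replace 1 occurrence(s) of x with (y - z)
  => ( y - z ) <= 19
stmt 2: z := 4 - y  -- replace 1 occurrence(s) of z with (4 - y)
  => ( y - ( 4 - y ) ) <= 19
stmt 1: x := z * x  -- replace 0 occurrence(s) of x with (z * x)
  => ( y - ( 4 - y ) ) <= 19

Answer: ( y - ( 4 - y ) ) <= 19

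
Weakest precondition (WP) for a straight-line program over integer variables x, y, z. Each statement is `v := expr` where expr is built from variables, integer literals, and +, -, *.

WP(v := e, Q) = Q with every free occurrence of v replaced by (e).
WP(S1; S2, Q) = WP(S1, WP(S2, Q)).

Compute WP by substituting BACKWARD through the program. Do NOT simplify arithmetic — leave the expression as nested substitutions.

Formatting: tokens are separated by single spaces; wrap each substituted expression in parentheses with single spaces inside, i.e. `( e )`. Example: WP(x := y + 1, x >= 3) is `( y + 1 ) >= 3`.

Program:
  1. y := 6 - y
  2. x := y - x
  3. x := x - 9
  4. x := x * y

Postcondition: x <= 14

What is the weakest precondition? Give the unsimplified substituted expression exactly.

Answer: ( ( ( ( 6 - y ) - x ) - 9 ) * ( 6 - y ) ) <= 14

Derivation:
post: x <= 14
stmt 4: x := x * y  -- replace 1 occurrence(s) of x with (x * y)
  => ( x * y ) <= 14
stmt 3: x := x - 9  -- replace 1 occurrence(s) of x with (x - 9)
  => ( ( x - 9 ) * y ) <= 14
stmt 2: x := y - x  -- replace 1 occurrence(s) of x with (y - x)
  => ( ( ( y - x ) - 9 ) * y ) <= 14
stmt 1: y := 6 - y  -- replace 2 occurrence(s) of y with (6 - y)
  => ( ( ( ( 6 - y ) - x ) - 9 ) * ( 6 - y ) ) <= 14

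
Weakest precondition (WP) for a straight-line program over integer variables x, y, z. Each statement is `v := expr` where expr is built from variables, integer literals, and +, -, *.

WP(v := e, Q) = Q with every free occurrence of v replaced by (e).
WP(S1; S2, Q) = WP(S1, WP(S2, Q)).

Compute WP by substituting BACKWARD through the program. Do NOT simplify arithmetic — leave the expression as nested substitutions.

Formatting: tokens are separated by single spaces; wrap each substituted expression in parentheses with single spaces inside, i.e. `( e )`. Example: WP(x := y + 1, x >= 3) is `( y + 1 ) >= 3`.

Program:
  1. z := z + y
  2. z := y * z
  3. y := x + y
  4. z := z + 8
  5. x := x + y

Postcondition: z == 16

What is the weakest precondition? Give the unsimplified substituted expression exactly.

post: z == 16
stmt 5: x := x + y  -- replace 0 occurrence(s) of x with (x + y)
  => z == 16
stmt 4: z := z + 8  -- replace 1 occurrence(s) of z with (z + 8)
  => ( z + 8 ) == 16
stmt 3: y := x + y  -- replace 0 occurrence(s) of y with (x + y)
  => ( z + 8 ) == 16
stmt 2: z := y * z  -- replace 1 occurrence(s) of z with (y * z)
  => ( ( y * z ) + 8 ) == 16
stmt 1: z := z + y  -- replace 1 occurrence(s) of z with (z + y)
  => ( ( y * ( z + y ) ) + 8 ) == 16

Answer: ( ( y * ( z + y ) ) + 8 ) == 16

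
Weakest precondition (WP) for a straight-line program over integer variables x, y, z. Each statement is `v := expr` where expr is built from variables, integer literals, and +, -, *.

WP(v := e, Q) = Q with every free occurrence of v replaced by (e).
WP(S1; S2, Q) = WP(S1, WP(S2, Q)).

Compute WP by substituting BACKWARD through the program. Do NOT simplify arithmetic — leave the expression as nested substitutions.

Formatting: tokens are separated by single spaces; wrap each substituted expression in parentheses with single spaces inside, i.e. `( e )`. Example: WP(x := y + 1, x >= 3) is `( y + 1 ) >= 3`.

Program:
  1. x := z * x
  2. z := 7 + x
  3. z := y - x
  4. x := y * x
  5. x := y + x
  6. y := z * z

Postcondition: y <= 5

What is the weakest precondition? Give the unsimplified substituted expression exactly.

Answer: ( ( y - ( z * x ) ) * ( y - ( z * x ) ) ) <= 5

Derivation:
post: y <= 5
stmt 6: y := z * z  -- replace 1 occurrence(s) of y with (z * z)
  => ( z * z ) <= 5
stmt 5: x := y + x  -- replace 0 occurrence(s) of x with (y + x)
  => ( z * z ) <= 5
stmt 4: x := y * x  -- replace 0 occurrence(s) of x with (y * x)
  => ( z * z ) <= 5
stmt 3: z := y - x  -- replace 2 occurrence(s) of z with (y - x)
  => ( ( y - x ) * ( y - x ) ) <= 5
stmt 2: z := 7 + x  -- replace 0 occurrence(s) of z with (7 + x)
  => ( ( y - x ) * ( y - x ) ) <= 5
stmt 1: x := z * x  -- replace 2 occurrence(s) of x with (z * x)
  => ( ( y - ( z * x ) ) * ( y - ( z * x ) ) ) <= 5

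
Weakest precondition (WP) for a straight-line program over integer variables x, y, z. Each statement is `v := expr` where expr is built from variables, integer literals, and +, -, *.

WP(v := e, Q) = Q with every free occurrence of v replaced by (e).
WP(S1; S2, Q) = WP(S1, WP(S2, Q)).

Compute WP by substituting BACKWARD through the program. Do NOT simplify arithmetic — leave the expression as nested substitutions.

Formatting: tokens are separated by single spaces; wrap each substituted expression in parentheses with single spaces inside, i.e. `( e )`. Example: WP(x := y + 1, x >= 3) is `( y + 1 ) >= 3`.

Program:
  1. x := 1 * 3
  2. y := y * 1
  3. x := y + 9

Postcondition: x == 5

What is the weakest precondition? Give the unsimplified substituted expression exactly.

post: x == 5
stmt 3: x := y + 9  -- replace 1 occurrence(s) of x with (y + 9)
  => ( y + 9 ) == 5
stmt 2: y := y * 1  -- replace 1 occurrence(s) of y with (y * 1)
  => ( ( y * 1 ) + 9 ) == 5
stmt 1: x := 1 * 3  -- replace 0 occurrence(s) of x with (1 * 3)
  => ( ( y * 1 ) + 9 ) == 5

Answer: ( ( y * 1 ) + 9 ) == 5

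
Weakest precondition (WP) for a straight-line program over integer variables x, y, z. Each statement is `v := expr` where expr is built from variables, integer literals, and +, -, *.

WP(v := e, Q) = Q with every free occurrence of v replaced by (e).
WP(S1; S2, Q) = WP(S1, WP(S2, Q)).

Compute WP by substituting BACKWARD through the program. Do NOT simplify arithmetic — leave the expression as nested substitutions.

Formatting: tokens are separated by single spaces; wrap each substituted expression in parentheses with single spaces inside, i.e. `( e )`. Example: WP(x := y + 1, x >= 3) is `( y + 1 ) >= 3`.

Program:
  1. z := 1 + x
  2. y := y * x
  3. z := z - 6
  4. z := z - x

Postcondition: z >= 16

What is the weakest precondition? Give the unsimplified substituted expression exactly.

post: z >= 16
stmt 4: z := z - x  -- replace 1 occurrence(s) of z with (z - x)
  => ( z - x ) >= 16
stmt 3: z := z - 6  -- replace 1 occurrence(s) of z with (z - 6)
  => ( ( z - 6 ) - x ) >= 16
stmt 2: y := y * x  -- replace 0 occurrence(s) of y with (y * x)
  => ( ( z - 6 ) - x ) >= 16
stmt 1: z := 1 + x  -- replace 1 occurrence(s) of z with (1 + x)
  => ( ( ( 1 + x ) - 6 ) - x ) >= 16

Answer: ( ( ( 1 + x ) - 6 ) - x ) >= 16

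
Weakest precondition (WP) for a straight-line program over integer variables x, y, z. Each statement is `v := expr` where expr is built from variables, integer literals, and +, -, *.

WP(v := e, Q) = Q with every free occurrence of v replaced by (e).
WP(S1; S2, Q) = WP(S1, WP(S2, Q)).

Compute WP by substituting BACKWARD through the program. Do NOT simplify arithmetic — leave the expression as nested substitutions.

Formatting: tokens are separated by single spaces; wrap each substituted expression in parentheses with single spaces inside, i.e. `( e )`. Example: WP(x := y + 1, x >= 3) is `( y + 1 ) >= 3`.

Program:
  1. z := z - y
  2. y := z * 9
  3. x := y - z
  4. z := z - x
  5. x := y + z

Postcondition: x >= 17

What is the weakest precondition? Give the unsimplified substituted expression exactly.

post: x >= 17
stmt 5: x := y + z  -- replace 1 occurrence(s) of x with (y + z)
  => ( y + z ) >= 17
stmt 4: z := z - x  -- replace 1 occurrence(s) of z with (z - x)
  => ( y + ( z - x ) ) >= 17
stmt 3: x := y - z  -- replace 1 occurrence(s) of x with (y - z)
  => ( y + ( z - ( y - z ) ) ) >= 17
stmt 2: y := z * 9  -- replace 2 occurrence(s) of y with (z * 9)
  => ( ( z * 9 ) + ( z - ( ( z * 9 ) - z ) ) ) >= 17
stmt 1: z := z - y  -- replace 4 occurrence(s) of z with (z - y)
  => ( ( ( z - y ) * 9 ) + ( ( z - y ) - ( ( ( z - y ) * 9 ) - ( z - y ) ) ) ) >= 17

Answer: ( ( ( z - y ) * 9 ) + ( ( z - y ) - ( ( ( z - y ) * 9 ) - ( z - y ) ) ) ) >= 17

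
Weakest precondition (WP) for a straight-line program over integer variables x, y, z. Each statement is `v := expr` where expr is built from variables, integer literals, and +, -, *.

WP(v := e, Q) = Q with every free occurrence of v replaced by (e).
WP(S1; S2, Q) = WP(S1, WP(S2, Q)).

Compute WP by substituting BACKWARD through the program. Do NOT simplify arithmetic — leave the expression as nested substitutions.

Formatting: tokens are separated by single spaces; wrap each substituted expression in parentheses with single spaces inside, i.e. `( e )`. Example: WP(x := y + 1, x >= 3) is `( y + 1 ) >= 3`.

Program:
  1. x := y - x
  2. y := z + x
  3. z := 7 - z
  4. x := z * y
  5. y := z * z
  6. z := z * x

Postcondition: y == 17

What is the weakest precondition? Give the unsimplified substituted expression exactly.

post: y == 17
stmt 6: z := z * x  -- replace 0 occurrence(s) of z with (z * x)
  => y == 17
stmt 5: y := z * z  -- replace 1 occurrence(s) of y with (z * z)
  => ( z * z ) == 17
stmt 4: x := z * y  -- replace 0 occurrence(s) of x with (z * y)
  => ( z * z ) == 17
stmt 3: z := 7 - z  -- replace 2 occurrence(s) of z with (7 - z)
  => ( ( 7 - z ) * ( 7 - z ) ) == 17
stmt 2: y := z + x  -- replace 0 occurrence(s) of y with (z + x)
  => ( ( 7 - z ) * ( 7 - z ) ) == 17
stmt 1: x := y - x  -- replace 0 occurrence(s) of x with (y - x)
  => ( ( 7 - z ) * ( 7 - z ) ) == 17

Answer: ( ( 7 - z ) * ( 7 - z ) ) == 17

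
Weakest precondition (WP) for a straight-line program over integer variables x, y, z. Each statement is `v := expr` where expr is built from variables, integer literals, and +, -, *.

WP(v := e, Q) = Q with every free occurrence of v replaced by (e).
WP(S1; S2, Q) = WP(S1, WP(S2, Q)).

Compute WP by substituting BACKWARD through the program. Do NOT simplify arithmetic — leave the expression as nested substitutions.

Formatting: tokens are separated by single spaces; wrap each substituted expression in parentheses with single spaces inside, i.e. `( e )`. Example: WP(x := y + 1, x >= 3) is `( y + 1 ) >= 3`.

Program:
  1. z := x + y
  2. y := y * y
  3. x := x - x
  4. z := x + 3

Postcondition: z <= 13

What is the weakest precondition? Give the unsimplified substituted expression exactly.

Answer: ( ( x - x ) + 3 ) <= 13

Derivation:
post: z <= 13
stmt 4: z := x + 3  -- replace 1 occurrence(s) of z with (x + 3)
  => ( x + 3 ) <= 13
stmt 3: x := x - x  -- replace 1 occurrence(s) of x with (x - x)
  => ( ( x - x ) + 3 ) <= 13
stmt 2: y := y * y  -- replace 0 occurrence(s) of y with (y * y)
  => ( ( x - x ) + 3 ) <= 13
stmt 1: z := x + y  -- replace 0 occurrence(s) of z with (x + y)
  => ( ( x - x ) + 3 ) <= 13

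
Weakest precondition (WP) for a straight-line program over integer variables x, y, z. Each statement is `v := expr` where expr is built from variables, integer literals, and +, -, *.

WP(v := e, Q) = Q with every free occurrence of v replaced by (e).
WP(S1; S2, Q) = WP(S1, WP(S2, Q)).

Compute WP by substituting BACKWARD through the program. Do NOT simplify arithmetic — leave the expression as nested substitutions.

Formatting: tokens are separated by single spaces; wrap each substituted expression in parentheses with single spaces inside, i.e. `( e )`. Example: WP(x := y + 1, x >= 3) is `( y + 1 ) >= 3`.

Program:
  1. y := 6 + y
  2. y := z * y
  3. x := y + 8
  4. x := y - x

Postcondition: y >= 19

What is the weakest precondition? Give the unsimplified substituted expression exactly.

Answer: ( z * ( 6 + y ) ) >= 19

Derivation:
post: y >= 19
stmt 4: x := y - x  -- replace 0 occurrence(s) of x with (y - x)
  => y >= 19
stmt 3: x := y + 8  -- replace 0 occurrence(s) of x with (y + 8)
  => y >= 19
stmt 2: y := z * y  -- replace 1 occurrence(s) of y with (z * y)
  => ( z * y ) >= 19
stmt 1: y := 6 + y  -- replace 1 occurrence(s) of y with (6 + y)
  => ( z * ( 6 + y ) ) >= 19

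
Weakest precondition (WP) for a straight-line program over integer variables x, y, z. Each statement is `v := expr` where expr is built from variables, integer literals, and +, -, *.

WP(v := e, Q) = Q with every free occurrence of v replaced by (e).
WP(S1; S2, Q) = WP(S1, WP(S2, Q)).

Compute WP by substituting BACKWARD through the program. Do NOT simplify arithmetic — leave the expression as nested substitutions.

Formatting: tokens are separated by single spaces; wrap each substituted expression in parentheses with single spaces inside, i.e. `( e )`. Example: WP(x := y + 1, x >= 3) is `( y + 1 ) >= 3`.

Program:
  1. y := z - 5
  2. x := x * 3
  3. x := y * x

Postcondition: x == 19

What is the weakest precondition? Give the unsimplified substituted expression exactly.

Answer: ( ( z - 5 ) * ( x * 3 ) ) == 19

Derivation:
post: x == 19
stmt 3: x := y * x  -- replace 1 occurrence(s) of x with (y * x)
  => ( y * x ) == 19
stmt 2: x := x * 3  -- replace 1 occurrence(s) of x with (x * 3)
  => ( y * ( x * 3 ) ) == 19
stmt 1: y := z - 5  -- replace 1 occurrence(s) of y with (z - 5)
  => ( ( z - 5 ) * ( x * 3 ) ) == 19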